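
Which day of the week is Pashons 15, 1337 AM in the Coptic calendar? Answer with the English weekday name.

Equivalently 20 May 1621 Gregorian, JDN 2313258.
2313258 ≡ 3 (mod 7); counting from Monday = 0 gives Thursday.

Thursday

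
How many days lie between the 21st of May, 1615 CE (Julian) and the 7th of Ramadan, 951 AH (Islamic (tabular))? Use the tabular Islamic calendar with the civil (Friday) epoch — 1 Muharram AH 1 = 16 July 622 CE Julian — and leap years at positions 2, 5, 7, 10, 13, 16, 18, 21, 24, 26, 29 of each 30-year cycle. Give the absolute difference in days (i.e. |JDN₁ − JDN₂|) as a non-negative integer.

25747

First date → JDN 2311077; second date → JDN 2285330.
The interval is |2311077 − 2285330| = 25747 days.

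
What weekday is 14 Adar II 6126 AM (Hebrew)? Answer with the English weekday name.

Sunday

This is JDN 2585309 (27 March 2366 Gregorian).
Since JDN mod 7 = 6 (0 = Monday), the day is Sunday.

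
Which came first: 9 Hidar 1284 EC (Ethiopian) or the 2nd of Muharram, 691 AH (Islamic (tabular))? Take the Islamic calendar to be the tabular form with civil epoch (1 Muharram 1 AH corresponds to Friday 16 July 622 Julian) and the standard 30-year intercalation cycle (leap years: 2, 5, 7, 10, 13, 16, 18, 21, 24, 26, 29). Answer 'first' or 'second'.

first

The two dates have Julian Day Numbers 2192905 and 2192954 respectively.
Since 2192905 < 2192954, the first date comes first.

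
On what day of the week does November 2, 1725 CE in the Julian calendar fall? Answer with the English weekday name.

Tuesday

Equivalently 13 November 1725 Gregorian, JDN 2351420.
Since JDN mod 7 = 1 (0 = Monday), the day is Tuesday.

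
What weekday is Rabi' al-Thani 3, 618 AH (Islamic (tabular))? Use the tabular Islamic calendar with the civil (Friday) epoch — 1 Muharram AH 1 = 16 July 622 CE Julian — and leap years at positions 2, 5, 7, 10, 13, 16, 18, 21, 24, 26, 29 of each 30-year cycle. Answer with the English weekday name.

Thursday

In the proleptic Gregorian calendar this is 3 June 1221 (JDN 2167175).
JDN 2167175 mod 7 = 3, and JDN 0 was a Monday, so this is a Thursday.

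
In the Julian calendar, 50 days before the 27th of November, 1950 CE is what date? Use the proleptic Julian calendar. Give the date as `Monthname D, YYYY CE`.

October 8, 1950 CE

The starting date is JDN 2433626; 2433626 − 50 = 2433576.
JDN 2433576 corresponds to October 8, 1950 CE.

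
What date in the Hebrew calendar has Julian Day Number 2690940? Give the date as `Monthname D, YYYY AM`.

The Gregorian equivalent of JDN 2690940 is 11 June 2655.
In the Hebrew calendar that day is Sivan 14, 6415 AM.

Sivan 14, 6415 AM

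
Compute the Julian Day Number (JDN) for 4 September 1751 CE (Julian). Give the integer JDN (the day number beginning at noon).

Equivalently 15 September 1751 (Gregorian).
JDN 2299161 is 15 October 1582 CE (Gregorian); the target day is +61696 days from there, so JDN = 2360857.

2360857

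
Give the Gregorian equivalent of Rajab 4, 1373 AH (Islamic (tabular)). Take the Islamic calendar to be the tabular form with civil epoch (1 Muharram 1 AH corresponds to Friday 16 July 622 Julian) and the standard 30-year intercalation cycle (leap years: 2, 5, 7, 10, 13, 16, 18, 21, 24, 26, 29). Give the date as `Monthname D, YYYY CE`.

March 9, 1954 CE

Both dates share Julian Day Number 2434811; in the Gregorian calendar that is 9 March 1954 CE.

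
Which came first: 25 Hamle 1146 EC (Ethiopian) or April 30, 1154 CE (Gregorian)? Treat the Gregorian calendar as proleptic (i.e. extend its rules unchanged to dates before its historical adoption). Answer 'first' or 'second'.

Converting both to JDN: 2142756 vs 2142669; the smaller is the second.

second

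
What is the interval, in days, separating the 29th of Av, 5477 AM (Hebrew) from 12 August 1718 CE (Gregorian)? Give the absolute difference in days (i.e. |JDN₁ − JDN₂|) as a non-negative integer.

371

JDN of the first date = 2348399.
JDN of the second date = 2348770.
|2348770 − 2348399| = 371.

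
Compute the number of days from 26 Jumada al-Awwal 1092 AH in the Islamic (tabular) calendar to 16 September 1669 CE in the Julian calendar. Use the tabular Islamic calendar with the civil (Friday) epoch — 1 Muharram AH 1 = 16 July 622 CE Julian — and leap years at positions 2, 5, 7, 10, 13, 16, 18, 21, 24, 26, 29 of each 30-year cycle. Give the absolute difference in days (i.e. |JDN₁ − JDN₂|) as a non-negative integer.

4278

JDN of the first date = 2335197.
JDN of the second date = 2330919.
|2330919 − 2335197| = 4278.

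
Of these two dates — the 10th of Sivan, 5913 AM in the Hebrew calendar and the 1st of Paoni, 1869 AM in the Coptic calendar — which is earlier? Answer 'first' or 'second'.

First date → JDN 2507581; second date → JDN 2507587.
JDN 2507581 < JDN 2507587, so the first date is earlier.

first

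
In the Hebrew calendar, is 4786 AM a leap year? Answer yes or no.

Hebrew year 4786 is year 17 of its 19-year Metonic cycle; leap years are at positions 3, 6, 8, 11, 14, 17, 19, so it is a leap year (13 months).

yes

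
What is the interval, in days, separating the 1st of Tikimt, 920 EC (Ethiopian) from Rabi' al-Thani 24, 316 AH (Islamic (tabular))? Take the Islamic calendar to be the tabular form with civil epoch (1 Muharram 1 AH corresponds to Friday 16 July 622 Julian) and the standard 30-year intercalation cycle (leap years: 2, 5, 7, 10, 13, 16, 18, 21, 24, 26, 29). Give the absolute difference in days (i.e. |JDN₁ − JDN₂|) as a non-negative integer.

First date → JDN 2059916; second date → JDN 2060177.
The interval is |2059916 − 2060177| = 261 days.

261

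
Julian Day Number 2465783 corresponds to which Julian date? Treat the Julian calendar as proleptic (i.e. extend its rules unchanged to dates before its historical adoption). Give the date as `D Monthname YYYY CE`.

12 December 2038 CE

The Gregorian equivalent of JDN 2465783 is 25 December 2038.
In the Julian calendar that day is 12 December 2038 CE.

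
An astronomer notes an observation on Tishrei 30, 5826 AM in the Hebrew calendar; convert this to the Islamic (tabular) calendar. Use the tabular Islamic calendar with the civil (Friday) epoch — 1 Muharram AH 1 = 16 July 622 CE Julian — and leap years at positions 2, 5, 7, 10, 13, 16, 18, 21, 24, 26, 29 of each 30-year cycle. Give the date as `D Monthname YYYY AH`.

30 Rajab 1488 AH

Julian Day Number of the source date = 2475589.
Converting JDN 2475589 to the tabular Islamic calendar gives 30 Rajab 1488 AH.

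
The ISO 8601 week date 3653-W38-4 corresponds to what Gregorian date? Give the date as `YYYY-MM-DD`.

3653-09-18

ISO week 1 of 3653 is the week containing the first Thursday of 3653.
Week 38, day 4 (Thursday) lands on 3653-09-18.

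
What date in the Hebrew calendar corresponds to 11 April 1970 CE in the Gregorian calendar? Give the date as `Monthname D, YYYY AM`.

Nisan 5, 5730 AM

Julian Day Number of the source date = 2440688.
Converting JDN 2440688 to the Hebrew calendar gives 5 Nisan 5730 AM.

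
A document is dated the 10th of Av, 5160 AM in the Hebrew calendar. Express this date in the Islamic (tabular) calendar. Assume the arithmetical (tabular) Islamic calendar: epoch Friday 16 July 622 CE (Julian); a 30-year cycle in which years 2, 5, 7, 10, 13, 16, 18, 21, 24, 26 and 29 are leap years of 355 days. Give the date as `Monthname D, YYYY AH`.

Julian Day Number of the source date = 2232621.
Converting JDN 2232621 to the tabular Islamic calendar gives 9 Dhu al-Hijjah 802 AH.

Dhu al-Hijjah 9, 802 AH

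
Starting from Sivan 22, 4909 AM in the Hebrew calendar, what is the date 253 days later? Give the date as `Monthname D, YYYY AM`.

Counting 253 days forward from JDN 2140881 reaches JDN 2141134, which is Adar I 10, 4910 AM.

Adar I 10, 4910 AM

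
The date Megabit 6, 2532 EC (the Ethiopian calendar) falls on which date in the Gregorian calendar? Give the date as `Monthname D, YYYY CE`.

March 19, 2540 CE

Both dates share Julian Day Number 2648854; in the Gregorian calendar that is 19 March 2540 CE.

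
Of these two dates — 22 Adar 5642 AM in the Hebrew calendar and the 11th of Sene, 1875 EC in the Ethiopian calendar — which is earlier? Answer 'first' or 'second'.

Converting both to JDN: 2408518 vs 2408979; the smaller is the first.

first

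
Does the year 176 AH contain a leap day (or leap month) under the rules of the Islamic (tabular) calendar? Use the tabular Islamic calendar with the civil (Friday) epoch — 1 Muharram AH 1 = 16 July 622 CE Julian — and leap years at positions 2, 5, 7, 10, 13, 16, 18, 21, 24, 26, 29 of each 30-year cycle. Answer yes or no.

Year 176 AH is year 26 of its 30-year cycle; leap positions are 2, 5, 7, 10, 13, 16, 18, 21, 24, 26, 29, so it is a leap year (355 days).

yes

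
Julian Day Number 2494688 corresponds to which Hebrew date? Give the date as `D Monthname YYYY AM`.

22 Shevat 5878 AM

JDN 2494688 is 14 February 2118 in the Gregorian calendar.
In the Hebrew calendar that day is 22 Shevat 5878 AM.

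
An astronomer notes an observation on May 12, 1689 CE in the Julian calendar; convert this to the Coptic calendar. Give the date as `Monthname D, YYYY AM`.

Pashons 17, 1405 AM

The source date corresponds to 22 May 1689 in the Gregorian calendar (JDN 2338097).
That day falls on 17 Pashons 1405 AM in the Coptic calendar.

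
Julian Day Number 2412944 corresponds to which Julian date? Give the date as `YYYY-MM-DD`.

JDN 2412944 is 25 April 1894 in the Gregorian calendar.
In the Julian calendar that day is 1894-04-13.

1894-04-13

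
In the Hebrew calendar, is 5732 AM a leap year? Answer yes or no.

Hebrew year 5732 is year 13 of its 19-year Metonic cycle; leap years are at positions 3, 6, 8, 11, 14, 17, 19, so it is a common year (12 months).

no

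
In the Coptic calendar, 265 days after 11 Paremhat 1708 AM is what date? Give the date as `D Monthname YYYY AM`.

The starting date is JDN 2448702; 2448702 + 265 = 2448967.
JDN 2448967 corresponds to 1 Koiak 1709 AM.

1 Koiak 1709 AM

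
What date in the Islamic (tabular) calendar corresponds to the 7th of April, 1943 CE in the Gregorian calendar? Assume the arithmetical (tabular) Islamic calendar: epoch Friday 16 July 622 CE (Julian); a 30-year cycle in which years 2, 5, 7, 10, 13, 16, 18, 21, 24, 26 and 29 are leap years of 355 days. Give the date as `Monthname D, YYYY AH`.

Rabi' al-Thani 1, 1362 AH

Julian Day Number of the source date = 2430822.
Converting JDN 2430822 to the tabular Islamic calendar gives 1 Rabi' al-Thani 1362 AH.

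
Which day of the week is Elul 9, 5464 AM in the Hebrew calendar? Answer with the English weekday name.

Monday

In the Gregorian calendar this is 8 September 1704 (JDN 2343684).
2343684 ≡ 0 (mod 7); counting from Monday = 0 gives Monday.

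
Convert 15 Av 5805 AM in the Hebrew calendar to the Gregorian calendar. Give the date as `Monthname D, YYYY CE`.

Julian Day Number of the source date = 2468191.
Converting JDN 2468191 to the Gregorian calendar gives 29 July 2045 CE.

July 29, 2045 CE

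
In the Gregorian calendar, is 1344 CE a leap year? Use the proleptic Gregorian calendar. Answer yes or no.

1344 is divisible by 4 and not by 100, so it is a leap year.

yes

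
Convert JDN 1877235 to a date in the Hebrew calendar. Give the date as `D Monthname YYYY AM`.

25 Av 4187 AM

JDN 1877235 is 5 August 427 in the proleptic Gregorian calendar.
In the Hebrew calendar that day is 25 Av 4187 AM.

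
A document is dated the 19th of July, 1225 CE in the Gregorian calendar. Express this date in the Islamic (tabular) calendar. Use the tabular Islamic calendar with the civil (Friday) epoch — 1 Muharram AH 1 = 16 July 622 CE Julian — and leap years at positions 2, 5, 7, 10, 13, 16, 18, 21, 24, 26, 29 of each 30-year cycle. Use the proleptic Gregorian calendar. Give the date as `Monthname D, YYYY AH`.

Rajab 4, 622 AH

Julian Day Number of the source date = 2168682.
Converting JDN 2168682 to the tabular Islamic calendar gives 4 Rajab 622 AH.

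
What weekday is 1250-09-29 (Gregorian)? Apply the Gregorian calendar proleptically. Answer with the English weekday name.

Thursday

JDN 2177885 mod 7 = 3, and JDN 0 was a Monday, so this is a Thursday.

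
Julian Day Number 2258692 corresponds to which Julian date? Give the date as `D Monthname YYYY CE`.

JDN 2258692 is 27 December 1471 in the proleptic Gregorian calendar.
In the Julian calendar that day is 18 December 1471 CE.

18 December 1471 CE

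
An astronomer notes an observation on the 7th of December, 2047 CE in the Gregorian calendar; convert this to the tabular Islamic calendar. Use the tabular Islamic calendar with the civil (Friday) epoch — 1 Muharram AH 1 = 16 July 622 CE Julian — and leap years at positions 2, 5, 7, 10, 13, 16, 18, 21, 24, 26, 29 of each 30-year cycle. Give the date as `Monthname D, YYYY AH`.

Safar 18, 1470 AH

Julian Day Number of the source date = 2469052.
Converting JDN 2469052 to the tabular Islamic calendar gives 18 Safar 1470 AH.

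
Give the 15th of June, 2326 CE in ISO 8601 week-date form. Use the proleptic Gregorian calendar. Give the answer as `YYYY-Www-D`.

The weekday is Tuesday (ISO weekday 2).
That Tuesday belongs to ISO week 24 of ISO year 2326.

2326-W24-2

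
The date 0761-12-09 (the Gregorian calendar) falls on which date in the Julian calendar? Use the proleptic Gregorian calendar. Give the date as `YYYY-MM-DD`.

0761-12-05

For dates in this range the Gregorian date is 4 days ahead of the Julian.
9 December 761 Gregorian − 4 days → 5 December 761 Julian.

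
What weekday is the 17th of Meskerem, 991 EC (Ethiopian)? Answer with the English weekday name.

Wednesday

In the proleptic Gregorian calendar this is 19 September 998 (JDN 2085834).
JDN 2085834 mod 7 = 2, and JDN 0 was a Monday, so this is a Wednesday.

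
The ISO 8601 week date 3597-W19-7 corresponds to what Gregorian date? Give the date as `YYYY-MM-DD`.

3597-05-11

ISO week 1 of 3597 is the week containing the first Thursday of 3597.
Week 19, day 7 (Sunday) lands on 3597-05-11.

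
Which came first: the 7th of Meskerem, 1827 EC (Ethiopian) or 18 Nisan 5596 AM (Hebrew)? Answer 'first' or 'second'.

first

The two dates have Julian Day Numbers 2391173 and 2391740 respectively.
Since 2391173 < 2391740, the first date comes first.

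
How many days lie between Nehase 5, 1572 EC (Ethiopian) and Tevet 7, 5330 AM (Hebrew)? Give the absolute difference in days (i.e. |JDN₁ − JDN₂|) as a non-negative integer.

First date → JDN 2298363; second date → JDN 2294484.
The interval is |2298363 − 2294484| = 3879 days.

3879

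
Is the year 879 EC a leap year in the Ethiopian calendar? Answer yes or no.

yes

879 mod 4 = 3; in the Ethiopian calendar a year is leap when year mod 4 = 3, so it is a leap year.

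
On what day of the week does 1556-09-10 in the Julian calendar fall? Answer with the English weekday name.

This is JDN 2289640 (20 September 1556 Gregorian).
Since JDN mod 7 = 3 (0 = Monday), the day is Thursday.

Thursday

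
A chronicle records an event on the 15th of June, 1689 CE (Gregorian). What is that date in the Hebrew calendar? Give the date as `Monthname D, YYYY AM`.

Sivan 27, 5449 AM

Both dates share Julian Day Number 2338121; in the Hebrew calendar that is 27 Sivan 5449 AM.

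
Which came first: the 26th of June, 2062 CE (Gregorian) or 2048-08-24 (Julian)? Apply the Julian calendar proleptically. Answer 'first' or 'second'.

Converting both to JDN: 2474367 vs 2469326; the smaller is the second.

second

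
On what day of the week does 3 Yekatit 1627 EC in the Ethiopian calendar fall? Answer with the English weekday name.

Wednesday

In the Gregorian calendar this is 7 February 1635 (JDN 2318269).
JDN 2318269 mod 7 = 2, and JDN 0 was a Monday, so this is a Wednesday.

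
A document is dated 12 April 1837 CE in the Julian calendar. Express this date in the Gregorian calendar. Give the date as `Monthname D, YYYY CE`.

At this point the Julian calendar is 12 days behind the Gregorian.
12 April 1837 Julian + 12 days → 24 April 1837 Gregorian.

April 24, 1837 CE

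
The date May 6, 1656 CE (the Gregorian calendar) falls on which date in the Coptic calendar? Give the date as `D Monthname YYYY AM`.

Julian Day Number of the source date = 2326028.
Converting JDN 2326028 to the Coptic calendar gives 1 Pashons 1372 AM.

1 Pashons 1372 AM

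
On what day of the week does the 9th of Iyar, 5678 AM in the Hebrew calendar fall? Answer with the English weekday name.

In the Gregorian calendar this is 21 April 1918 (JDN 2421705).
2421705 ≡ 6 (mod 7); counting from Monday = 0 gives Sunday.

Sunday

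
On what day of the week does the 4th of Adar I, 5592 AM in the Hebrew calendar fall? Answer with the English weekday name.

In the Gregorian calendar this is 5 February 1832 (JDN 2390219).
Since JDN mod 7 = 6 (0 = Monday), the day is Sunday.

Sunday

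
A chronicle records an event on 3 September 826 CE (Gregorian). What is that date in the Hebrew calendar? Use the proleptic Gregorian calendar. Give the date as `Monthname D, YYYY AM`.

Elul 23, 4586 AM

Julian Day Number of the source date = 2022996.
Converting JDN 2022996 to the Hebrew calendar gives 23 Elul 4586 AM.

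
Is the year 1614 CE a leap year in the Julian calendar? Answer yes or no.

1614 mod 4 = 2, so it is a common year in the Julian calendar.

no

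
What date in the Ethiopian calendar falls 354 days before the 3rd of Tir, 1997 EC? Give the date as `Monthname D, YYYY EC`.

Tir 14, 1996 EC

JDN of the 3rd of Tir, 1997 EC = 2453382.
2453382 − 354 = 2453028.
JDN 2453028 in the Ethiopian calendar is Tir 14, 1996 EC.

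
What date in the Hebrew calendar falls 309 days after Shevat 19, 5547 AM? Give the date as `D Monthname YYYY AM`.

Counting 309 days forward from JDN 2373786 reaches JDN 2374095, which is 2 Tevet 5548 AM.

2 Tevet 5548 AM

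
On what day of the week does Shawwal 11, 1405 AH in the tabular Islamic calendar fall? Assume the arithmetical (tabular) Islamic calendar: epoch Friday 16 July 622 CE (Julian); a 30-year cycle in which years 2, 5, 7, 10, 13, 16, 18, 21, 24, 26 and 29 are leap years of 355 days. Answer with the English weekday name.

Sunday

In the Gregorian calendar this is 30 June 1985 (JDN 2446247).
JDN 2446247 mod 7 = 6, and JDN 0 was a Monday, so this is a Sunday.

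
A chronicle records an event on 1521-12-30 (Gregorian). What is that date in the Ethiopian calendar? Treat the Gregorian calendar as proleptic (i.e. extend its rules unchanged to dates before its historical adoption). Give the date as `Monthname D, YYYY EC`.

Both dates share Julian Day Number 2276957; in the Ethiopian calendar that is 24 Tahsas 1514 EC.

Tahsas 24, 1514 EC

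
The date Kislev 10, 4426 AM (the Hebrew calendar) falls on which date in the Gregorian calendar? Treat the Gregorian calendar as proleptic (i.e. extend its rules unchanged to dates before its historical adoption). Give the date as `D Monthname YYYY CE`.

26 November 665 CE

Both dates share Julian Day Number 1964276; in the Gregorian calendar that is 26 November 665 CE.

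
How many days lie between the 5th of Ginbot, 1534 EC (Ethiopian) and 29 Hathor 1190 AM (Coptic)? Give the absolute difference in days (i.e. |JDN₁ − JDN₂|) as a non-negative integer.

JDN of the first date = 2284393.
JDN of the second date = 2259400.
|2259400 − 2284393| = 24993.

24993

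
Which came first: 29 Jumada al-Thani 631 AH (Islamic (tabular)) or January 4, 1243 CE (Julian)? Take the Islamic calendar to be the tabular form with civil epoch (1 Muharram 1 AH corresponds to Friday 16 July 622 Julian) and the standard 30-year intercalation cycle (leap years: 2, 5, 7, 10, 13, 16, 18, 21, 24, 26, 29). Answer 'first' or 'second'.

Converting both to JDN: 2171867 vs 2175067; the smaller is the first.

first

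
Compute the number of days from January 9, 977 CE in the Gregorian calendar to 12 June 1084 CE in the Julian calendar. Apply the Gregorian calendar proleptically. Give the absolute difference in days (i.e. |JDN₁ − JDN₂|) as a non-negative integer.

39241

First date → JDN 2077911; second date → JDN 2117152.
The interval is |2077911 − 2117152| = 39241 days.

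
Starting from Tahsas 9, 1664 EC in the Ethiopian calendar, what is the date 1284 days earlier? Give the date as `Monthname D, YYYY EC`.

JDN of Tahsas 9, 1664 EC = 2331730.
2331730 − 1284 = 2330446.
JDN 2330446 in the Ethiopian calendar is Sene 6, 1660 EC.

Sene 6, 1660 EC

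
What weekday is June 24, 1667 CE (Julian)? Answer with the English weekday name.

Monday

In the Gregorian calendar this is 4 July 1667 (JDN 2330104).
Since JDN mod 7 = 0 (0 = Monday), the day is Monday.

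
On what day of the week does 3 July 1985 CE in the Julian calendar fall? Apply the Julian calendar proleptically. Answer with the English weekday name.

Tuesday

Equivalently 16 July 1985 Gregorian, JDN 2446263.
JDN 2446263 mod 7 = 1, and JDN 0 was a Monday, so this is a Tuesday.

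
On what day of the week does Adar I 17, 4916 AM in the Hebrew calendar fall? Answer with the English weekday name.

Friday

This is JDN 2143327 (17 February 1156 Gregorian).
JDN 2143327 mod 7 = 4, and JDN 0 was a Monday, so this is a Friday.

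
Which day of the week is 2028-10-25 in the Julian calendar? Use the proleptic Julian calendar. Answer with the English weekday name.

In the Gregorian calendar this is 7 November 2028 (JDN 2462083).
Since JDN mod 7 = 1 (0 = Monday), the day is Tuesday.

Tuesday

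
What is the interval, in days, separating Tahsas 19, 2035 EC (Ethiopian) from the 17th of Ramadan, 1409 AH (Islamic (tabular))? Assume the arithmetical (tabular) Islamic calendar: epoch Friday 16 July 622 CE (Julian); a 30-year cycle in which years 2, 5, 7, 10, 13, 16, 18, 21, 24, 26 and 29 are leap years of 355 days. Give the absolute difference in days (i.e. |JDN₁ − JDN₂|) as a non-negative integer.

First date → JDN 2467247; second date → JDN 2447640.
The interval is |2467247 − 2447640| = 19607 days.

19607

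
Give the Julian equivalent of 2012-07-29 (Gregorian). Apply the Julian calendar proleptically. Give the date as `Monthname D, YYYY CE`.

July 16, 2012 CE

For dates in this range the Gregorian date is 13 days ahead of the Julian.
29 July 2012 Gregorian − 13 days → 16 July 2012 Julian.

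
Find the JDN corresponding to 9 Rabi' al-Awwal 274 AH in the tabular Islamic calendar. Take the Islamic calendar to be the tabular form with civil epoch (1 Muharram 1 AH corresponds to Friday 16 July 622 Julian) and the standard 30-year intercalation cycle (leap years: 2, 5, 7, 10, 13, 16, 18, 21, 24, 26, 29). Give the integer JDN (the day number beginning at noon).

2045249

Equivalently 7 August 887 (proleptic Gregorian).
JDN 2451545 is 1 January 2000 CE (Gregorian); the target day is −406296 days from there, so JDN = 2045249.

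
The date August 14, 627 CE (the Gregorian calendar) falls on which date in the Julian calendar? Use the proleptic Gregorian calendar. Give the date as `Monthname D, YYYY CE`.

The Julian–Gregorian offset here is 3 days (Julian trailing).
14 August 627 Gregorian − 3 days → 11 August 627 Julian.

August 11, 627 CE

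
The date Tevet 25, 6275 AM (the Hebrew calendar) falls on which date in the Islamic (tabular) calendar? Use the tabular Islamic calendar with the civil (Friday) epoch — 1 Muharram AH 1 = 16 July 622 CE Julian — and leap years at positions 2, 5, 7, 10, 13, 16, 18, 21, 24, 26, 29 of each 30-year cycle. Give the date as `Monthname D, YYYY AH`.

Rajab 25, 1951 AH

Both dates share Julian Day Number 2639656; in the tabular Islamic calendar that is 25 Rajab 1951 AH.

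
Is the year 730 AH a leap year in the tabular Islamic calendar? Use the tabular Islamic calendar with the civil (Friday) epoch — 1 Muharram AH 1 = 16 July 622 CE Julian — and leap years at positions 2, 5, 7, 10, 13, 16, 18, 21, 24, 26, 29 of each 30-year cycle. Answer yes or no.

Year 730 AH is year 10 of its 30-year cycle; leap positions are 2, 5, 7, 10, 13, 16, 18, 21, 24, 26, 29, so it is a leap year (355 days).

yes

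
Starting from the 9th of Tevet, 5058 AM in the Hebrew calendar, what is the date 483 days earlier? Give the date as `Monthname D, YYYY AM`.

Counting 483 days back from JDN 2195146 reaches JDN 2194663, which is Elul 29, 5056 AM.

Elul 29, 5056 AM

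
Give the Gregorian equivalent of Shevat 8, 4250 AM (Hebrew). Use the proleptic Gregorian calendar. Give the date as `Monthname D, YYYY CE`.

Julian Day Number of the source date = 1900045.
Converting JDN 1900045 to the Gregorian calendar gives 16 January 490 CE.

January 16, 490 CE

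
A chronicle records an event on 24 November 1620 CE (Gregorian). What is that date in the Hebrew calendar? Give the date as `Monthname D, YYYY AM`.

Cheshvan 28, 5381 AM

Julian Day Number of the source date = 2313081.
Converting JDN 2313081 to the Hebrew calendar gives 28 Cheshvan 5381 AM.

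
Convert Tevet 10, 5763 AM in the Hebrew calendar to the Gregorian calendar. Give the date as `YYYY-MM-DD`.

2002-12-15

Julian Day Number of the source date = 2452624.
Converting JDN 2452624 to the Gregorian calendar gives 15 December 2002 CE.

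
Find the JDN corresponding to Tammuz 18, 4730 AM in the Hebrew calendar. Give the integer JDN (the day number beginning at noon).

In the proleptic Gregorian calendar the same day is 1 July 970.
JDN 2400001 is 17 November 1858 CE (Gregorian), MJD 0; the target day is −324474 days from there, so JDN = 2075527.

2075527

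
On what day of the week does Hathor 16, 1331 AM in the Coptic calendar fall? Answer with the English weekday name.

In the Gregorian calendar this is 22 November 1614 (JDN 2310887).
Since JDN mod 7 = 5 (0 = Monday), the day is Saturday.

Saturday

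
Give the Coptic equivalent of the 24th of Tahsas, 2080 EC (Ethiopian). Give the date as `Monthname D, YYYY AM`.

Koiak 24, 1804 AM

Julian Day Number of the source date = 2483689.
Converting JDN 2483689 to the Coptic calendar gives 24 Koiak 1804 AM.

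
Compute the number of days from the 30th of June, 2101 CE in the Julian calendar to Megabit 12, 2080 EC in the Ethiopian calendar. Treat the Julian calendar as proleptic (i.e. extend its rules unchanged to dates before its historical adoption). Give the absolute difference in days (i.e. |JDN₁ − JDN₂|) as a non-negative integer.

4862

JDN of the first date = 2488629.
JDN of the second date = 2483767.
|2483767 − 2488629| = 4862.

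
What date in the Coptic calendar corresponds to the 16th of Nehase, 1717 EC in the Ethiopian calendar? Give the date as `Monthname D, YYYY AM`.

Mesori 16, 1441 AM

Julian Day Number of the source date = 2351335.
Converting JDN 2351335 to the Coptic calendar gives 16 Mesori 1441 AM.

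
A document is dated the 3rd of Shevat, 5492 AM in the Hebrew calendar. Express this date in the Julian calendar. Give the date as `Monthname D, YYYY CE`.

Julian Day Number of the source date = 2353689.
Converting JDN 2353689 to the Julian calendar gives 19 January 1732 CE.

January 19, 1732 CE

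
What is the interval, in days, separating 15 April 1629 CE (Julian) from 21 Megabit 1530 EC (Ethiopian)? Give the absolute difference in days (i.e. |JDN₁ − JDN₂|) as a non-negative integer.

33267

JDN of the first date = 2316155.
JDN of the second date = 2282888.
|2282888 − 2316155| = 33267.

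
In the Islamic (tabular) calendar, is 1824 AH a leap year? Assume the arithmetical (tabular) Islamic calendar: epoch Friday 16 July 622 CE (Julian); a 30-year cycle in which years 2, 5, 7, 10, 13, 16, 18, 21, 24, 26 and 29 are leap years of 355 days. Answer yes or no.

Year 1824 AH is year 24 of its 30-year cycle; leap positions are 2, 5, 7, 10, 13, 16, 18, 21, 24, 26, 29, so it is a leap year (355 days).

yes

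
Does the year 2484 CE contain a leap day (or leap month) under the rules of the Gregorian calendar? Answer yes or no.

yes

2484 is divisible by 4 and not by 100, so it is a leap year.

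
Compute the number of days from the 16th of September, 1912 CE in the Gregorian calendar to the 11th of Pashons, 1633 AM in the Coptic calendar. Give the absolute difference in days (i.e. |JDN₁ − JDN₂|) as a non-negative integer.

1706

JDN of the first date = 2419662.
JDN of the second date = 2421368.
|2421368 − 2419662| = 1706.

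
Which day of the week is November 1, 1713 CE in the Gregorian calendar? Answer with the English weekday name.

2347025 ≡ 2 (mod 7); counting from Monday = 0 gives Wednesday.

Wednesday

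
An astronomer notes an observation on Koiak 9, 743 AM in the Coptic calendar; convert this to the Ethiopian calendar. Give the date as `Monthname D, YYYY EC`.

The source date corresponds to 11 December 1026 in the proleptic Gregorian calendar (JDN 2096143).
That day falls on 9 Tahsas 1019 EC in the Ethiopian calendar.

Tahsas 9, 1019 EC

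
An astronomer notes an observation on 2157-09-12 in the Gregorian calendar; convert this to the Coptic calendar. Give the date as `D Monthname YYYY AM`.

1 Thout 1874 AM

Both dates share Julian Day Number 2509143; in the Coptic calendar that is 1 Thout 1874 AM.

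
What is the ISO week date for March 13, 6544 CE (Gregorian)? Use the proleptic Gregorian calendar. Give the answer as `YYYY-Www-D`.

6544-W11-5

The weekday is Friday (ISO weekday 5).
That Friday belongs to ISO week 11 of ISO year 6544.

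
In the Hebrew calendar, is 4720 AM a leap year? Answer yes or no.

yes

Hebrew year 4720 is year 8 of its 19-year Metonic cycle; leap years are at positions 3, 6, 8, 11, 14, 17, 19, so it is a leap year (13 months).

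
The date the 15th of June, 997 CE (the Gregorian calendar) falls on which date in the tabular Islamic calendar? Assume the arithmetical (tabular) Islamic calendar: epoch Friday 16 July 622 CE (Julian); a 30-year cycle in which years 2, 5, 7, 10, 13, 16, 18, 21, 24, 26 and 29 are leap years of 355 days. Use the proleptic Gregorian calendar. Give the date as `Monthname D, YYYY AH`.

Julian Day Number of the source date = 2085373.
Converting JDN 2085373 to the tabular Islamic calendar gives 30 Jumada al-Awwal 387 AH.

Jumada al-Awwal 30, 387 AH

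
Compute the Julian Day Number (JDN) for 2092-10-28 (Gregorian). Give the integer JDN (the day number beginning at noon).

JDN 2451545 is 1 January 2000 CE (Gregorian); the target day is +33904 days from there, so JDN = 2485449.

2485449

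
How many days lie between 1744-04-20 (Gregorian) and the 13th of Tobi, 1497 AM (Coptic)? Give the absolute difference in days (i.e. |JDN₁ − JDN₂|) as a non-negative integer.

13423

First date → JDN 2358153; second date → JDN 2371576.
The interval is |2358153 − 2371576| = 13423 days.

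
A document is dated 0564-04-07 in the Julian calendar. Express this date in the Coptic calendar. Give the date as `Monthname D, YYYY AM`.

The source date corresponds to 9 April 564 in the proleptic Gregorian calendar (JDN 1927156).
That day falls on 12 Parmouti 280 AM in the Coptic calendar.

Parmouti 12, 280 AM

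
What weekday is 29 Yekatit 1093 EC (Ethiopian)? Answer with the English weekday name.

This is JDN 2123252 (2 March 1101 Gregorian).
Since JDN mod 7 = 5 (0 = Monday), the day is Saturday.

Saturday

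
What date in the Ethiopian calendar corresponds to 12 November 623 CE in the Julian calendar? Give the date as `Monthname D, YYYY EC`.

Hidar 15, 616 EC

Julian Day Number of the source date = 1948924.
Converting JDN 1948924 to the Ethiopian calendar gives 15 Hidar 616 EC.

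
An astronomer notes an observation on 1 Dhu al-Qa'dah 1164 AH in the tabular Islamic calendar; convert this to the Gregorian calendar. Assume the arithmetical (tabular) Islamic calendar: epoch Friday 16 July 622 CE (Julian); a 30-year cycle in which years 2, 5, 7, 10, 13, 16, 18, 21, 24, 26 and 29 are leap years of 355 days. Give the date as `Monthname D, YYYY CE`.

September 21, 1751 CE

Both dates share Julian Day Number 2360863; in the Gregorian calendar that is 21 September 1751 CE.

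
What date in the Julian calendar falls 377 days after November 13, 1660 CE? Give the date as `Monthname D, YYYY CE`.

November 25, 1661 CE

Counting 377 days forward from JDN 2327690 reaches JDN 2328067, which is November 25, 1661 CE.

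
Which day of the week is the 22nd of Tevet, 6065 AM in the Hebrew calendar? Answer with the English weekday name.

Equivalently 20 January 2305 Gregorian, JDN 2562963.
2562963 ≡ 4 (mod 7); counting from Monday = 0 gives Friday.

Friday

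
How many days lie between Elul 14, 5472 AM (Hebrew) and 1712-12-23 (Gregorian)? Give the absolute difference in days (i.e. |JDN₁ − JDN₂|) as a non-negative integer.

First date → JDN 2346613; second date → JDN 2346712.
The interval is |2346613 − 2346712| = 99 days.

99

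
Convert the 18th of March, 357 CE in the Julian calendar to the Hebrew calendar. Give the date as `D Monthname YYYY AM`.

11 Nisan 4117 AM

Both dates share Julian Day Number 1851529; in the Hebrew calendar that is 11 Nisan 4117 AM.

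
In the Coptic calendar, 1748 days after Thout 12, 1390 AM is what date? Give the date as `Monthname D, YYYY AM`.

JDN of Thout 12, 1390 AM = 2332373.
2332373 + 1748 = 2334121.
JDN 2334121 in the Coptic calendar is Paoni 29, 1394 AM.

Paoni 29, 1394 AM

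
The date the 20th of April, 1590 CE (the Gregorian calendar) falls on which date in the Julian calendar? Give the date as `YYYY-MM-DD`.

The Julian–Gregorian offset here is 10 days (Julian trailing).
20 April 1590 Gregorian − 10 days → 10 April 1590 Julian.

1590-04-10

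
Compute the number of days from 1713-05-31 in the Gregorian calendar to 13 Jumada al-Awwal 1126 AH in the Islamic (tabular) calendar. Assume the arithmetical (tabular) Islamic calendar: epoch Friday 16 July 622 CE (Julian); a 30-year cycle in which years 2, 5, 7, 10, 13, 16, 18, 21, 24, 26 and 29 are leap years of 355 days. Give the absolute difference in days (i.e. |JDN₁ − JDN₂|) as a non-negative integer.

361

JDN of the first date = 2346871.
JDN of the second date = 2347232.
|2347232 − 2346871| = 361.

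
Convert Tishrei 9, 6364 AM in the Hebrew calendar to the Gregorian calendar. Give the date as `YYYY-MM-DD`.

2603-10-07

Both dates share Julian Day Number 2672065; in the Gregorian calendar that is 7 October 2603 CE.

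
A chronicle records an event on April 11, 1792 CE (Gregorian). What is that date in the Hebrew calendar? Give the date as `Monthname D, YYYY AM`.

Both dates share Julian Day Number 2375676; in the Hebrew calendar that is 19 Nisan 5552 AM.

Nisan 19, 5552 AM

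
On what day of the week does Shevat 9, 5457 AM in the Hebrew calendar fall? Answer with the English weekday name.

Equivalently 31 January 1697 Gregorian, JDN 2340908.
2340908 ≡ 3 (mod 7); counting from Monday = 0 gives Thursday.

Thursday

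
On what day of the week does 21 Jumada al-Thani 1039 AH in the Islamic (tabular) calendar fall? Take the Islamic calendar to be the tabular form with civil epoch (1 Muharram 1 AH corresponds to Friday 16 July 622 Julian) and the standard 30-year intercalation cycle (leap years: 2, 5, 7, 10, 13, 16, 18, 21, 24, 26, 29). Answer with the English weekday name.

In the Gregorian calendar this is 5 February 1630 (JDN 2316441).
Since JDN mod 7 = 1 (0 = Monday), the day is Tuesday.

Tuesday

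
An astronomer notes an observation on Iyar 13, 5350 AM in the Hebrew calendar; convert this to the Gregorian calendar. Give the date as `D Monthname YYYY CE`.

17 May 1590 CE

Julian Day Number of the source date = 2301932.
Converting JDN 2301932 to the Gregorian calendar gives 17 May 1590 CE.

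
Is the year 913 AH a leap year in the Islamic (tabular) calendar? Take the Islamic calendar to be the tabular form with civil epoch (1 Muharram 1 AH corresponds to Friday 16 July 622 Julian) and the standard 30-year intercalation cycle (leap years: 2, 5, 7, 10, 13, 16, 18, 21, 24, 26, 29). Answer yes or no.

Year 913 AH is year 13 of its 30-year cycle; leap positions are 2, 5, 7, 10, 13, 16, 18, 21, 24, 26, 29, so it is a leap year (355 days).

yes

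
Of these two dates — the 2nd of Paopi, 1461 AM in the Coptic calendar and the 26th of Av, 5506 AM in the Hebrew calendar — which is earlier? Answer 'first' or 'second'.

First date → JDN 2358326; second date → JDN 2358997.
JDN 2358326 < JDN 2358997, so the first date is earlier.

first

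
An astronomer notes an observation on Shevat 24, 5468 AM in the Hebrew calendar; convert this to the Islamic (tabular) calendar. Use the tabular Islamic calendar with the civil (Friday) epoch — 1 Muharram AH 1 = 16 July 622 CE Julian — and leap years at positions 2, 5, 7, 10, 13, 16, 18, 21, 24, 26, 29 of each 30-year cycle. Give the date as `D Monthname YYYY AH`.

Both dates share Julian Day Number 2344939; in the tabular Islamic calendar that is 23 Dhu al-Qa'dah 1119 AH.

23 Dhu al-Qa'dah 1119 AH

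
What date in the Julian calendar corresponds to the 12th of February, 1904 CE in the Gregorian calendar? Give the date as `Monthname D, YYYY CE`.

The Julian–Gregorian offset here is 13 days (Julian trailing).
12 February 1904 Gregorian − 13 days → 30 January 1904 Julian.

January 30, 1904 CE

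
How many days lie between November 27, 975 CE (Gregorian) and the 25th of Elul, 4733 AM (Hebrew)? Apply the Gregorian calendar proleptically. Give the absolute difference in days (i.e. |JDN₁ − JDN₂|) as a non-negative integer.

First date → JDN 2077502; second date → JDN 2076685.
The interval is |2077502 − 2076685| = 817 days.

817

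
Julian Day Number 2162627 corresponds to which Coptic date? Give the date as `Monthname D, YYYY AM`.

JDN 2162627 is 20 December 1208 in the proleptic Gregorian calendar.
In the Coptic calendar that day is Koiak 17, 925 AM.

Koiak 17, 925 AM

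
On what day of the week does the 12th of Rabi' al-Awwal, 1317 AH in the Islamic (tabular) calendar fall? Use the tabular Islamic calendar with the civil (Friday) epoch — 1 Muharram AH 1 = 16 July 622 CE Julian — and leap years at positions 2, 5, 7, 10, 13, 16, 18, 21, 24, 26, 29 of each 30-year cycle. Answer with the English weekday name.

Friday

In the Gregorian calendar this is 21 July 1899 (JDN 2414857).
2414857 ≡ 4 (mod 7); counting from Monday = 0 gives Friday.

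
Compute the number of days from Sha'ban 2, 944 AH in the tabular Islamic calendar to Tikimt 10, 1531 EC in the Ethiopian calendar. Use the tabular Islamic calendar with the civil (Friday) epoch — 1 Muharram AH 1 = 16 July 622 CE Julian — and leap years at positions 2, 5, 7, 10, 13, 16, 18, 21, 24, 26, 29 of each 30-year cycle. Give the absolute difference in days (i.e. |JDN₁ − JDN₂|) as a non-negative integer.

276

First date → JDN 2282816; second date → JDN 2283092.
The interval is |2282816 − 2283092| = 276 days.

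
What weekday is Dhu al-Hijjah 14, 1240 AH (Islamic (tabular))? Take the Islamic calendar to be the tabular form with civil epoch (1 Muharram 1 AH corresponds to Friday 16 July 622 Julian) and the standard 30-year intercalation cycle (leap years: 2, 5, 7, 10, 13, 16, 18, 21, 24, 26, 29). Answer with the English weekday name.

Saturday

In the Gregorian calendar this is 30 July 1825 (JDN 2387838).
JDN 2387838 mod 7 = 5, and JDN 0 was a Monday, so this is a Saturday.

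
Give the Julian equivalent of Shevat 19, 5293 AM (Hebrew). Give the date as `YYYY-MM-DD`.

1533-01-15

Both dates share Julian Day Number 2281001; in the Julian calendar that is 15 January 1533 CE.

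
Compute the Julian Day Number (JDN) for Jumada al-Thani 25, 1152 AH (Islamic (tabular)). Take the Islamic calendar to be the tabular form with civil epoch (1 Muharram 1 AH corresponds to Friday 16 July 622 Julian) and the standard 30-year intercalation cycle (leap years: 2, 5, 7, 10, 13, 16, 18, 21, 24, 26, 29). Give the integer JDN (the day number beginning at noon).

2356488

Equivalently 29 September 1739 (Gregorian).
JDN 2299161 is 15 October 1582 CE (Gregorian); the target day is +57327 days from there, so JDN = 2356488.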